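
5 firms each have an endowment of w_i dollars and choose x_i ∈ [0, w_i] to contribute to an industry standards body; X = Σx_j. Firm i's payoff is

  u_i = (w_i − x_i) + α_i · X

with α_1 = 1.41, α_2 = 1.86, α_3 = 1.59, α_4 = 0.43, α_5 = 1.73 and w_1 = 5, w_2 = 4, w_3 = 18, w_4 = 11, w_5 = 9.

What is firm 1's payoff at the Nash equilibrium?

∂u_i/∂x_i = α_i − 1, so firm i contributes w_i if α_i > 1, else 0.
α_i > 1 for i ∈ {1, 2, 3, 5}; NE contributions (5, 4, 18, 0, 9), X = 36.
u_1 = (5 − 5) + 1.41·36 = 50.76.

50.76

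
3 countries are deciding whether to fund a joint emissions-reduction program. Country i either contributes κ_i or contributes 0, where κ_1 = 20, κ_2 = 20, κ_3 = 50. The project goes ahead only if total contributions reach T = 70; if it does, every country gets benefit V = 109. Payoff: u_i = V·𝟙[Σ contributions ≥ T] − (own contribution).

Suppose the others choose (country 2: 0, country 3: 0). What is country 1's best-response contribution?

Others' total = 0. Even contributing 20 gives 20 < 70: no benefit either way.
Best response: 0.

0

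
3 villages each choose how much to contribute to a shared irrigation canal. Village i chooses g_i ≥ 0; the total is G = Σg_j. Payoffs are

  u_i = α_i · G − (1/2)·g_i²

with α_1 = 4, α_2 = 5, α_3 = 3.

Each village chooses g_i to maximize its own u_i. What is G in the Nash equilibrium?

12

Village i's FOC: ∂u_i/∂g_i = α_i − g_i = 0, so g_i* = α_i.
NE contributions = (4, 5, 3); G = 12.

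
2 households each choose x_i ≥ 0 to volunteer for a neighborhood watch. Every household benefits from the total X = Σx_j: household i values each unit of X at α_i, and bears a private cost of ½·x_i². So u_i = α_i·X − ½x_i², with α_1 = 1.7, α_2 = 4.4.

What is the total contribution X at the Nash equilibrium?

Household i's FOC: ∂u_i/∂x_i = α_i − x_i = 0, so x_i* = α_i.
NE contributions = (1.7, 4.4); X = 6.1.

6.1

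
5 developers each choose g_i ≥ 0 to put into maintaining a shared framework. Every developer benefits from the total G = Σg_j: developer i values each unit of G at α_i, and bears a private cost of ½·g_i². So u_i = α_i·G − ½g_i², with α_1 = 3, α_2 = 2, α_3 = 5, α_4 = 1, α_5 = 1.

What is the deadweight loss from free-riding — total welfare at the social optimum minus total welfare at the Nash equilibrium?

236

Developer i's FOC: ∂u_i/∂g_i = α_i − g_i = 0, so g_i* = α_i.
NE contributions = (3, 2, 5, 1, 1); G = 12.
W^NE = (Σα)·G − ½Σα_i² = 12² − ½·40 = 124.
Planner sets g_i = Σα_j = 12 for every i, so G^SO = 5·12 = 60.
W^SO = (Σα)·G^SO − ½·5·(Σα)² = (5/2)·12² = 360.
Deadweight loss = W^SO − W^NE = 236.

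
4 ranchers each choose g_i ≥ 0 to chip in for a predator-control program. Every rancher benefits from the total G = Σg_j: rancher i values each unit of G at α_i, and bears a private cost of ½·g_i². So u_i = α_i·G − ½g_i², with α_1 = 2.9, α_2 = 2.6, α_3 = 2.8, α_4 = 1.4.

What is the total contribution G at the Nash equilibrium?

Rancher i's FOC: ∂u_i/∂g_i = α_i − g_i = 0, so g_i* = α_i.
NE contributions = (2.9, 2.6, 2.8, 1.4); G = 9.7.

9.7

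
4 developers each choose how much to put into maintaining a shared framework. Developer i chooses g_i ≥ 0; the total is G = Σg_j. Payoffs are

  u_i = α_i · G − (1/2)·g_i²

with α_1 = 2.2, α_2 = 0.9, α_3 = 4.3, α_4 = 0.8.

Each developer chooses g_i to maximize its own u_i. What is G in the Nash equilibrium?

Developer i's FOC: ∂u_i/∂g_i = α_i − g_i = 0, so g_i* = α_i.
NE contributions = (2.2, 0.9, 4.3, 0.8); G = 8.2.

8.2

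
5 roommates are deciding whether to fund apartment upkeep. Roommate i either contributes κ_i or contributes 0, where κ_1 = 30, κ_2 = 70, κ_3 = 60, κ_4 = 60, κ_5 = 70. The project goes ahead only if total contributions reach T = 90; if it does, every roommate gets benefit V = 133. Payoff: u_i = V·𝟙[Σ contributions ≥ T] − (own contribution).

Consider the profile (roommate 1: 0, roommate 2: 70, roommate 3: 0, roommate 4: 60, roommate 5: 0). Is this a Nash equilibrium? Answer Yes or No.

Yes

Total = 130 ≥ 90: provided.
Roommate 1 (pledges 0, payoff 133): pledging 30 → total 160, payoff 103. No gain.
Roommate 2 (pledges 70, payoff 63): dropping to 0 → total 60, payoff 0. No gain.
Roommate 3 (pledges 0, payoff 133): pledging 60 → total 190, payoff 73. No gain.
Roommate 4 (pledges 60, payoff 73): dropping to 0 → total 70, payoff 0. No gain.
Roommate 5 (pledges 0, payoff 133): pledging 70 → total 200, payoff 63. No gain.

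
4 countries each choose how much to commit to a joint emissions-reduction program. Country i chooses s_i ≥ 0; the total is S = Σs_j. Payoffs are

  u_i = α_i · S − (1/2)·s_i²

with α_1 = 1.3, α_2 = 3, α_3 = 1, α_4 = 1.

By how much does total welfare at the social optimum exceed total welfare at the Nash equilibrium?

Country i's FOC: ∂u_i/∂s_i = α_i − s_i = 0, so s_i* = α_i.
NE contributions = (1.3, 3, 1, 1); S = 6.3.
W^NE = (Σα)·S − ½Σα_i² = 6.3² − ½·12.69 = 33.345.
Planner sets s_i = Σα_j = 6.3 for every i, so S^SO = 4·6.3 = 25.2.
W^SO = (Σα)·S^SO − ½·4·(Σα)² = (4/2)·6.3² = 79.38.
Deadweight loss = W^SO − W^NE = 46.035.

46.035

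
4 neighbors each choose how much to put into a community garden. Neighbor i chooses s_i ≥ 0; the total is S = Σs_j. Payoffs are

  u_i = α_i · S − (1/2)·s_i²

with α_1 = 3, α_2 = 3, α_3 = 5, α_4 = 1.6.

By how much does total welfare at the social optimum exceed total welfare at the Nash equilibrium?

181.54

Neighbor i's FOC: ∂u_i/∂s_i = α_i − s_i = 0, so s_i* = α_i.
NE contributions = (3, 3, 5, 1.6); S = 12.6.
W^NE = (Σα)·S − ½Σα_i² = 12.6² − ½·45.56 = 135.98.
Planner sets s_i = Σα_j = 12.6 for every i, so S^SO = 4·12.6 = 50.4.
W^SO = (Σα)·S^SO − ½·4·(Σα)² = (4/2)·12.6² = 317.52.
Deadweight loss = W^SO − W^NE = 181.54.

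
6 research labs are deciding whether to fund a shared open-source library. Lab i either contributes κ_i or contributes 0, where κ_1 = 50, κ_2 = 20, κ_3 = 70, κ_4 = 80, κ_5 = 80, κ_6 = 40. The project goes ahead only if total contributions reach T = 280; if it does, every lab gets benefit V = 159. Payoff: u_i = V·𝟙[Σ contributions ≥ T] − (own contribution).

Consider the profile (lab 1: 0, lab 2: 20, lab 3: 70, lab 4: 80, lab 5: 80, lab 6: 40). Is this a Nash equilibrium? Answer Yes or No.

Yes

Total = 290 ≥ 280: provided.
Lab 1 (pledges 0, payoff 159): pledging 50 → total 340, payoff 109. No gain.
Lab 2 (pledges 20, payoff 139): dropping to 0 → total 270, payoff 0. No gain.
Lab 3 (pledges 70, payoff 89): dropping to 0 → total 220, payoff 0. No gain.
Lab 4 (pledges 80, payoff 79): dropping to 0 → total 210, payoff 0. No gain.
Lab 5 (pledges 80, payoff 79): dropping to 0 → total 210, payoff 0. No gain.
Lab 6 (pledges 40, payoff 119): dropping to 0 → total 250, payoff 0. No gain.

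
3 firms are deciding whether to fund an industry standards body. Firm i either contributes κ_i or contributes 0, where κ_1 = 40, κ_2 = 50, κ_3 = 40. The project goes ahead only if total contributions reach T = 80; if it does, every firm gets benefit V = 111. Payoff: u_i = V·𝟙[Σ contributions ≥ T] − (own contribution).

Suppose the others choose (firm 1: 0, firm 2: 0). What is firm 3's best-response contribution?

0

Others' total = 0. Even contributing 40 gives 40 < 80: no benefit either way.
Best response: 0.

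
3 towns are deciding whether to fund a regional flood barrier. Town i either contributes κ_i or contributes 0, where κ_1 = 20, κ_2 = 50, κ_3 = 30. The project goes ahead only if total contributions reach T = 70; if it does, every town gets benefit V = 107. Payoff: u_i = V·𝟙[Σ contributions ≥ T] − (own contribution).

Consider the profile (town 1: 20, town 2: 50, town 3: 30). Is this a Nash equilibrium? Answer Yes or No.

No

Total = 100 ≥ 70: provided.
Town 1 (pledges 20, payoff 87): dropping to 0 → total 80, payoff 107. Profitable deviation.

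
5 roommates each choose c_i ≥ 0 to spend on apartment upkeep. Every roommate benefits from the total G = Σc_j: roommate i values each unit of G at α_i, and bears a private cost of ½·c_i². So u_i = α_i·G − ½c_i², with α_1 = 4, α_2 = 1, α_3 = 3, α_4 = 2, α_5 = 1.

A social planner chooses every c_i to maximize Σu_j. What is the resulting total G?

Planner FOC: ∂(Σu_j)/∂c_i = (Σα_j) − c_i = 0, so c_i^SO = Σα_j = 11 for every i; G^SO = 55.

55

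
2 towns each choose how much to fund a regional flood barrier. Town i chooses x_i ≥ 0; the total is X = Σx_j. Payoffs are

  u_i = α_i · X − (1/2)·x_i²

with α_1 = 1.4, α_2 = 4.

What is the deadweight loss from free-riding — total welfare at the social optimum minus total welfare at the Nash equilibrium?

Town i's FOC: ∂u_i/∂x_i = α_i − x_i = 0, so x_i* = α_i.
NE contributions = (1.4, 4); X = 5.4.
W^NE = (Σα)·X − ½Σα_i² = 5.4² − ½·17.96 = 20.18.
Planner sets x_i = Σα_j = 5.4 for every i, so X^SO = 2·5.4 = 10.8.
W^SO = (Σα)·X^SO − ½·2·(Σα)² = (2/2)·5.4² = 29.16.
Deadweight loss = W^SO − W^NE = 8.98.

8.98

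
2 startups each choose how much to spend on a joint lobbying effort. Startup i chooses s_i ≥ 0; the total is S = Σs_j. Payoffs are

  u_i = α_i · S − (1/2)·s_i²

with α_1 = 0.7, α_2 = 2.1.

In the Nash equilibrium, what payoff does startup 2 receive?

Startup i's FOC: ∂u_i/∂s_i = α_i − s_i = 0, so s_i* = α_i.
NE contributions = (0.7, 2.1); S = 2.8.
u_2 = α_2·S − ½·(s_2)² = 2.1·2.8 − ½·2.1² = 3.675.

3.675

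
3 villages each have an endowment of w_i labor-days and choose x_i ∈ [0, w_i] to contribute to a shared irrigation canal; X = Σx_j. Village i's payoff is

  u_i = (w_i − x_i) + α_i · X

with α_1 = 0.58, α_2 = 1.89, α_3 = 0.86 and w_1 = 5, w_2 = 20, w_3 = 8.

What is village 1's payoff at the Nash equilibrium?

∂u_i/∂x_i = α_i − 1, so village i contributes w_i if α_i > 1, else 0.
α_i > 1 for i ∈ {2}; NE contributions (0, 20, 0), X = 20.
u_1 = (5 − 0) + 0.58·20 = 16.6.

16.6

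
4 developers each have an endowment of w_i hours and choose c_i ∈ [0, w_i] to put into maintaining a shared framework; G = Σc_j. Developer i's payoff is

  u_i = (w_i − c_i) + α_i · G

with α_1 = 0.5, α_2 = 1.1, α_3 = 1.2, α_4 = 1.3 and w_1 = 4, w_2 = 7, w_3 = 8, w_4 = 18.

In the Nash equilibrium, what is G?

∂u_i/∂c_i = α_i − 1, so developer i contributes w_i if α_i > 1, else 0.
α_i > 1 for i ∈ {2, 3, 4}; NE contributions (0, 7, 8, 18), G = 33.

33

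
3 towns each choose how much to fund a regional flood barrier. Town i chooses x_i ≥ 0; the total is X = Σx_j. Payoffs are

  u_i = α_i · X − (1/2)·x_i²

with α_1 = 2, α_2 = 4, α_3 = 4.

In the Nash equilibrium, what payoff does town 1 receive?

Town i's FOC: ∂u_i/∂x_i = α_i − x_i = 0, so x_i* = α_i.
NE contributions = (2, 4, 4); X = 10.
u_1 = α_1·X − ½·(x_1)² = 2·10 − ½·2² = 18.

18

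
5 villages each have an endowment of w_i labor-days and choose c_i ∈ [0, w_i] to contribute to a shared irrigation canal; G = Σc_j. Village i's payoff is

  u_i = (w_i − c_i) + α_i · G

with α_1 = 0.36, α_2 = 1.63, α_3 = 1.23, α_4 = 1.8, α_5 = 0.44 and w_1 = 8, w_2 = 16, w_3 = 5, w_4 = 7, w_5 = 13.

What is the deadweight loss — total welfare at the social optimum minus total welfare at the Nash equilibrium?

∂u_i/∂c_i = α_i − 1, so village i contributes w_i if α_i > 1, else 0.
α_i > 1 for i ∈ {2, 3, 4}; NE contributions (0, 16, 5, 7, 0), G = 28.
W^NE = Σw_i − G^NE + (Σα_i)·G^NE = 49 + 4.46·28 = 173.88.
Planner: ∂(Σu_j)/∂c_i = Σα_j − 1 = 4.46 > 0, so everyone contributes w_i; G^SO = 49, W^SO = 49 + 4.46·49 = 267.54.
Deadweight loss = 93.66.

93.66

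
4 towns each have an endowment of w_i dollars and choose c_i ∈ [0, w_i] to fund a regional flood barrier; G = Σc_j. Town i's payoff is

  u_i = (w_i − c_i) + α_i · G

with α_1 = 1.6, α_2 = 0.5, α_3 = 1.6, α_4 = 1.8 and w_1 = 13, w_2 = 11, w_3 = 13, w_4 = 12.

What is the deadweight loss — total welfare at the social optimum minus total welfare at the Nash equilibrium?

49.5

∂u_i/∂c_i = α_i − 1, so town i contributes w_i if α_i > 1, else 0.
α_i > 1 for i ∈ {1, 3, 4}; NE contributions (13, 0, 13, 12), G = 38.
W^NE = Σw_i − G^NE + (Σα_i)·G^NE = 49 + 4.5·38 = 220.
Planner: ∂(Σu_j)/∂c_i = Σα_j − 1 = 4.5 > 0, so everyone contributes w_i; G^SO = 49, W^SO = 49 + 4.5·49 = 269.5.
Deadweight loss = 49.5.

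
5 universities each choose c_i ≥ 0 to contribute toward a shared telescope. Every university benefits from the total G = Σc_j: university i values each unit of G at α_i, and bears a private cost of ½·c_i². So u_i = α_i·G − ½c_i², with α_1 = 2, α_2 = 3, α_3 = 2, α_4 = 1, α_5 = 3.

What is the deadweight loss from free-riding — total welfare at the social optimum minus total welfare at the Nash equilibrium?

University i's FOC: ∂u_i/∂c_i = α_i − c_i = 0, so c_i* = α_i.
NE contributions = (2, 3, 2, 1, 3); G = 11.
W^NE = (Σα)·G − ½Σα_i² = 11² − ½·27 = 107.5.
Planner sets c_i = Σα_j = 11 for every i, so G^SO = 5·11 = 55.
W^SO = (Σα)·G^SO − ½·5·(Σα)² = (5/2)·11² = 302.5.
Deadweight loss = W^SO − W^NE = 195.

195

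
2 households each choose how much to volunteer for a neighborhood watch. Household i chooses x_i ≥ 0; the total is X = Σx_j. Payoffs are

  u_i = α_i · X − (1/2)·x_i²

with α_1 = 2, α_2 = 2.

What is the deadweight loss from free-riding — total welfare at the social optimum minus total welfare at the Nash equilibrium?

4

Household i's FOC: ∂u_i/∂x_i = α_i − x_i = 0, so x_i* = α_i.
NE contributions = (2, 2); X = 4.
W^NE = (Σα)·X − ½Σα_i² = 4² − ½·8 = 12.
Planner sets x_i = Σα_j = 4 for every i, so X^SO = 2·4 = 8.
W^SO = (Σα)·X^SO − ½·2·(Σα)² = (2/2)·4² = 16.
Deadweight loss = W^SO − W^NE = 4.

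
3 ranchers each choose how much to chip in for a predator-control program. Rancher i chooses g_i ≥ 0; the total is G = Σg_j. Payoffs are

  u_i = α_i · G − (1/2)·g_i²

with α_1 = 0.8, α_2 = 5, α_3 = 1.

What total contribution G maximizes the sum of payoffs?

20.4

Planner FOC: ∂(Σu_j)/∂g_i = (Σα_j) − g_i = 0, so g_i^SO = Σα_j = 6.8 for every i; G^SO = 20.4.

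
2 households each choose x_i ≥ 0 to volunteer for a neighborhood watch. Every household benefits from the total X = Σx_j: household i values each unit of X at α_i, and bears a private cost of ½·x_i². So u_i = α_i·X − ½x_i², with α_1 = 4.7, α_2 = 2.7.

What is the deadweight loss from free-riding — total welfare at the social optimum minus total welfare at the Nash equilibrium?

14.69

Household i's FOC: ∂u_i/∂x_i = α_i − x_i = 0, so x_i* = α_i.
NE contributions = (4.7, 2.7); X = 7.4.
W^NE = (Σα)·X − ½Σα_i² = 7.4² − ½·29.38 = 40.07.
Planner sets x_i = Σα_j = 7.4 for every i, so X^SO = 2·7.4 = 14.8.
W^SO = (Σα)·X^SO − ½·2·(Σα)² = (2/2)·7.4² = 54.76.
Deadweight loss = W^SO − W^NE = 14.69.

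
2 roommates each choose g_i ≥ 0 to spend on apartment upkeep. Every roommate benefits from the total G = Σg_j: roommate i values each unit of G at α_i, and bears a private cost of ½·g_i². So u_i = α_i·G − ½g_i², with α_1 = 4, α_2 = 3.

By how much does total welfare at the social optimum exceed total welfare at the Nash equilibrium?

12.5

Roommate i's FOC: ∂u_i/∂g_i = α_i − g_i = 0, so g_i* = α_i.
NE contributions = (4, 3); G = 7.
W^NE = (Σα)·G − ½Σα_i² = 7² − ½·25 = 36.5.
Planner sets g_i = Σα_j = 7 for every i, so G^SO = 2·7 = 14.
W^SO = (Σα)·G^SO − ½·2·(Σα)² = (2/2)·7² = 49.
Deadweight loss = W^SO − W^NE = 12.5.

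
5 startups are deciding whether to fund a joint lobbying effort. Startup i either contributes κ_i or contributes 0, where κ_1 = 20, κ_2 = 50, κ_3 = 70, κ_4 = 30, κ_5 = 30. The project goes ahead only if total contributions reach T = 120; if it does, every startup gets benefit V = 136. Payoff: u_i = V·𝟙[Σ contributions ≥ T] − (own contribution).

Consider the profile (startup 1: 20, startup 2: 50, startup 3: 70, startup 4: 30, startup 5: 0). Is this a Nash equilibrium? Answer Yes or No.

Total = 170 ≥ 120: provided.
Startup 1 (pledges 20, payoff 116): dropping to 0 → total 150, payoff 136. Profitable deviation.

No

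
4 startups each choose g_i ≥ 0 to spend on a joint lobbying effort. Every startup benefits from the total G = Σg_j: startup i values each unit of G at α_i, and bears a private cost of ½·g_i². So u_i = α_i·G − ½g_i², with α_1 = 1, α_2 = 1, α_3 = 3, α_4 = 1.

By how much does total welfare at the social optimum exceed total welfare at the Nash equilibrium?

Startup i's FOC: ∂u_i/∂g_i = α_i − g_i = 0, so g_i* = α_i.
NE contributions = (1, 1, 3, 1); G = 6.
W^NE = (Σα)·G − ½Σα_i² = 6² − ½·12 = 30.
Planner sets g_i = Σα_j = 6 for every i, so G^SO = 4·6 = 24.
W^SO = (Σα)·G^SO − ½·4·(Σα)² = (4/2)·6² = 72.
Deadweight loss = W^SO − W^NE = 42.

42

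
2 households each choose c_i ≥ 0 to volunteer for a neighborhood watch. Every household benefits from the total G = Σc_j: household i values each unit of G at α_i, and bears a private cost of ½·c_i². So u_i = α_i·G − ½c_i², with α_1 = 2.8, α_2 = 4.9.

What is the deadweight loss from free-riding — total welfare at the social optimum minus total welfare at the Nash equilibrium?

15.925

Household i's FOC: ∂u_i/∂c_i = α_i − c_i = 0, so c_i* = α_i.
NE contributions = (2.8, 4.9); G = 7.7.
W^NE = (Σα)·G − ½Σα_i² = 7.7² − ½·31.85 = 43.365.
Planner sets c_i = Σα_j = 7.7 for every i, so G^SO = 2·7.7 = 15.4.
W^SO = (Σα)·G^SO − ½·2·(Σα)² = (2/2)·7.7² = 59.29.
Deadweight loss = W^SO − W^NE = 15.925.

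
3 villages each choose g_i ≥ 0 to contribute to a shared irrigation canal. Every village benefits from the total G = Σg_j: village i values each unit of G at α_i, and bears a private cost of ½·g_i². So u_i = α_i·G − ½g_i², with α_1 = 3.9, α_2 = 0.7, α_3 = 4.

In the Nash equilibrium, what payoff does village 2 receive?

5.775

Village i's FOC: ∂u_i/∂g_i = α_i − g_i = 0, so g_i* = α_i.
NE contributions = (3.9, 0.7, 4); G = 8.6.
u_2 = α_2·G − ½·(g_2)² = 0.7·8.6 − ½·0.7² = 5.775.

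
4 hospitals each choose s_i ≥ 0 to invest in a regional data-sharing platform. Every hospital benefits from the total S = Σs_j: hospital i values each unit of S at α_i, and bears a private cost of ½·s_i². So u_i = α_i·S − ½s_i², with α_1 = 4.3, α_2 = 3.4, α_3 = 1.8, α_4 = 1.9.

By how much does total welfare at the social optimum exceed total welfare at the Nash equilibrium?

148.41

Hospital i's FOC: ∂u_i/∂s_i = α_i − s_i = 0, so s_i* = α_i.
NE contributions = (4.3, 3.4, 1.8, 1.9); S = 11.4.
W^NE = (Σα)·S − ½Σα_i² = 11.4² − ½·36.9 = 111.51.
Planner sets s_i = Σα_j = 11.4 for every i, so S^SO = 4·11.4 = 45.6.
W^SO = (Σα)·S^SO − ½·4·(Σα)² = (4/2)·11.4² = 259.92.
Deadweight loss = W^SO − W^NE = 148.41.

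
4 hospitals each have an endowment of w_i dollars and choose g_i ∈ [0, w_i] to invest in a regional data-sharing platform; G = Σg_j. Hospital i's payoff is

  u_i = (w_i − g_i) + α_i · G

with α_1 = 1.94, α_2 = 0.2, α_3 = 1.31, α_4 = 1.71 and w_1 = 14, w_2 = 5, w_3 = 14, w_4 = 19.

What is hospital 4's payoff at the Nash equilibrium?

80.37

∂u_i/∂g_i = α_i − 1, so hospital i contributes w_i if α_i > 1, else 0.
α_i > 1 for i ∈ {1, 3, 4}; NE contributions (14, 0, 14, 19), G = 47.
u_4 = (19 − 19) + 1.71·47 = 80.37.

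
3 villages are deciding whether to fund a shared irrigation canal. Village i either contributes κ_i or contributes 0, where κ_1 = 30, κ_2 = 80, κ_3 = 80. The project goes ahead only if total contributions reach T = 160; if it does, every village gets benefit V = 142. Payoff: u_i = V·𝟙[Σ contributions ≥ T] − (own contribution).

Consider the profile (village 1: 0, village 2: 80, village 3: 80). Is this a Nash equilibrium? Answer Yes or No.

Total = 160 ≥ 160: provided.
Village 1 (pledges 0, payoff 142): pledging 30 → total 190, payoff 112. No gain.
Village 2 (pledges 80, payoff 62): dropping to 0 → total 80, payoff 0. No gain.
Village 3 (pledges 80, payoff 62): dropping to 0 → total 80, payoff 0. No gain.

Yes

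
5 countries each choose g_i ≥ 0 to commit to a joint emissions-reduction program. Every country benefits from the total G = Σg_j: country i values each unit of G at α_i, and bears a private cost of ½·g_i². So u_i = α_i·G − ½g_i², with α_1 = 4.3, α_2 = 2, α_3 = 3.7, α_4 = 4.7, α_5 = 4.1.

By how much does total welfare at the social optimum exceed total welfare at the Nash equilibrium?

Country i's FOC: ∂u_i/∂g_i = α_i − g_i = 0, so g_i* = α_i.
NE contributions = (4.3, 2, 3.7, 4.7, 4.1); G = 18.8.
W^NE = (Σα)·G − ½Σα_i² = 18.8² − ½·75.08 = 315.9.
Planner sets g_i = Σα_j = 18.8 for every i, so G^SO = 5·18.8 = 94.
W^SO = (Σα)·G^SO − ½·5·(Σα)² = (5/2)·18.8² = 883.6.
Deadweight loss = W^SO − W^NE = 567.7.

567.7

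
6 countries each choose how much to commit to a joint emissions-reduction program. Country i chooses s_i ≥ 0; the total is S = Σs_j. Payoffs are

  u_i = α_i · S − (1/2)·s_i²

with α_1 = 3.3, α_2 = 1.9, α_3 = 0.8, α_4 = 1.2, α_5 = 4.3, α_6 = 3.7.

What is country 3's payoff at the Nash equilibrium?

Country i's FOC: ∂u_i/∂s_i = α_i − s_i = 0, so s_i* = α_i.
NE contributions = (3.3, 1.9, 0.8, 1.2, 4.3, 3.7); S = 15.2.
u_3 = α_3·S − ½·(s_3)² = 0.8·15.2 − ½·0.8² = 11.84.

11.84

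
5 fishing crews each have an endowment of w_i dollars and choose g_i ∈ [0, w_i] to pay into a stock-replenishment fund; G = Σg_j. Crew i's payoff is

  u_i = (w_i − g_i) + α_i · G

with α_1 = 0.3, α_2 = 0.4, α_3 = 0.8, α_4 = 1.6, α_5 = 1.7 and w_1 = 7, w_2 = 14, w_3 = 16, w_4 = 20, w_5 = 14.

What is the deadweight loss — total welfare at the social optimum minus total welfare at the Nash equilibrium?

∂u_i/∂g_i = α_i − 1, so crew i contributes w_i if α_i > 1, else 0.
α_i > 1 for i ∈ {4, 5}; NE contributions (0, 0, 0, 20, 14), G = 34.
W^NE = Σw_i − G^NE + (Σα_i)·G^NE = 71 + 3.8·34 = 200.2.
Planner: ∂(Σu_j)/∂g_i = Σα_j − 1 = 3.8 > 0, so everyone contributes w_i; G^SO = 71, W^SO = 71 + 3.8·71 = 340.8.
Deadweight loss = 140.6.

140.6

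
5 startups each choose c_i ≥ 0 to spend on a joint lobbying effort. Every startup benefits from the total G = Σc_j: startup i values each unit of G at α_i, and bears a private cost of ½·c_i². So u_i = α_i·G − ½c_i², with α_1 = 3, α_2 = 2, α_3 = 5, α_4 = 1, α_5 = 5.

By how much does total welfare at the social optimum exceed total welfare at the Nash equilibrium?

Startup i's FOC: ∂u_i/∂c_i = α_i − c_i = 0, so c_i* = α_i.
NE contributions = (3, 2, 5, 1, 5); G = 16.
W^NE = (Σα)·G − ½Σα_i² = 16² − ½·64 = 224.
Planner sets c_i = Σα_j = 16 for every i, so G^SO = 5·16 = 80.
W^SO = (Σα)·G^SO − ½·5·(Σα)² = (5/2)·16² = 640.
Deadweight loss = W^SO − W^NE = 416.

416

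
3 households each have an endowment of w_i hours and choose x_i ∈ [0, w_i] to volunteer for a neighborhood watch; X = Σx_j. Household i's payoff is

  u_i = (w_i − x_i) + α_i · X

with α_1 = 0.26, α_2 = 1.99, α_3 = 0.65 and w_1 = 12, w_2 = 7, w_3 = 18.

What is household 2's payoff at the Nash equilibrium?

∂u_i/∂x_i = α_i − 1, so household i contributes w_i if α_i > 1, else 0.
α_i > 1 for i ∈ {2}; NE contributions (0, 7, 0), X = 7.
u_2 = (7 − 7) + 1.99·7 = 13.93.

13.93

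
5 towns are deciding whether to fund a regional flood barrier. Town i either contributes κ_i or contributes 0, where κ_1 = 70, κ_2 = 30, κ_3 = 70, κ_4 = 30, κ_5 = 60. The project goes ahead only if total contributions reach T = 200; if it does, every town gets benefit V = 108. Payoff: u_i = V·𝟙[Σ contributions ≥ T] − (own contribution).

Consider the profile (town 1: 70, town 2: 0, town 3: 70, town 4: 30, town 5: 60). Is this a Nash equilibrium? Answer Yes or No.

Total = 230 ≥ 200: provided.
Town 1 (pledges 70, payoff 38): dropping to 0 → total 160, payoff 0. No gain.
Town 2 (pledges 0, payoff 108): pledging 30 → total 260, payoff 78. No gain.
Town 3 (pledges 70, payoff 38): dropping to 0 → total 160, payoff 0. No gain.
Town 4 (pledges 30, payoff 78): dropping to 0 → total 200, payoff 108. Profitable deviation.

No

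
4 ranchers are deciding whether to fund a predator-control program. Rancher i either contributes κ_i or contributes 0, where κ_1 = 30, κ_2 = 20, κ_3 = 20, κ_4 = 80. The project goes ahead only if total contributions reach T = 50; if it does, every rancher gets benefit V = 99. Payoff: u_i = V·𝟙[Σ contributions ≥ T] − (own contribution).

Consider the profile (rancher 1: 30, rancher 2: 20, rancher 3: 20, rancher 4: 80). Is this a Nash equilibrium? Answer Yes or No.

Total = 150 ≥ 50: provided.
Rancher 1 (pledges 30, payoff 69): dropping to 0 → total 120, payoff 99. Profitable deviation.

No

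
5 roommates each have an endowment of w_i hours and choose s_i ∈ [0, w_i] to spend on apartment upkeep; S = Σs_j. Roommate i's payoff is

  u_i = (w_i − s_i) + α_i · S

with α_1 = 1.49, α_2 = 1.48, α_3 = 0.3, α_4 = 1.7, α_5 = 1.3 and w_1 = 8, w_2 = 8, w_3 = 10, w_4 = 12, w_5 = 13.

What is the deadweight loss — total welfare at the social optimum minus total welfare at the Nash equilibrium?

∂u_i/∂s_i = α_i − 1, so roommate i contributes w_i if α_i > 1, else 0.
α_i > 1 for i ∈ {1, 2, 4, 5}; NE contributions (8, 8, 0, 12, 13), S = 41.
W^NE = Σw_i − S^NE + (Σα_i)·S^NE = 51 + 5.27·41 = 267.07.
Planner: ∂(Σu_j)/∂s_i = Σα_j − 1 = 5.27 > 0, so everyone contributes w_i; S^SO = 51, W^SO = 51 + 5.27·51 = 319.77.
Deadweight loss = 52.7.

52.7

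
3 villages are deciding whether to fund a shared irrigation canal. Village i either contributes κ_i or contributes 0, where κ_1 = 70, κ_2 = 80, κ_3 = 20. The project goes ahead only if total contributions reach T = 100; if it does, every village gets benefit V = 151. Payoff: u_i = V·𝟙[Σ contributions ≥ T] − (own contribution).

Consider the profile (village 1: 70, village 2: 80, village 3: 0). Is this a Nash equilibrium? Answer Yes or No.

Total = 150 ≥ 100: provided.
Village 1 (pledges 70, payoff 81): dropping to 0 → total 80, payoff 0. No gain.
Village 2 (pledges 80, payoff 71): dropping to 0 → total 70, payoff 0. No gain.
Village 3 (pledges 0, payoff 151): pledging 20 → total 170, payoff 131. No gain.

Yes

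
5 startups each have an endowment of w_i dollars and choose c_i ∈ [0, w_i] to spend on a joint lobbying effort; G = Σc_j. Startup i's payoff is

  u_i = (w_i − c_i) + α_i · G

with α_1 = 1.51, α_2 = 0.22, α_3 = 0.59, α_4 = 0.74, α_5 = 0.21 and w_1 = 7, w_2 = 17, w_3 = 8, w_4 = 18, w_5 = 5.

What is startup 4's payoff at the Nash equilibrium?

∂u_i/∂c_i = α_i − 1, so startup i contributes w_i if α_i > 1, else 0.
α_i > 1 for i ∈ {1}; NE contributions (7, 0, 0, 0, 0), G = 7.
u_4 = (18 − 0) + 0.74·7 = 23.18.

23.18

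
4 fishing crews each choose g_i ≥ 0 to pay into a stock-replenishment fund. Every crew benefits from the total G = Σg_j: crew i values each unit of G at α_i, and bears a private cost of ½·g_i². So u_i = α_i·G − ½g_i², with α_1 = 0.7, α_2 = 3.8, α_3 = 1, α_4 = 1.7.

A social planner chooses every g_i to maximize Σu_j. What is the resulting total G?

Planner FOC: ∂(Σu_j)/∂g_i = (Σα_j) − g_i = 0, so g_i^SO = Σα_j = 7.2 for every i; G^SO = 28.8.

28.8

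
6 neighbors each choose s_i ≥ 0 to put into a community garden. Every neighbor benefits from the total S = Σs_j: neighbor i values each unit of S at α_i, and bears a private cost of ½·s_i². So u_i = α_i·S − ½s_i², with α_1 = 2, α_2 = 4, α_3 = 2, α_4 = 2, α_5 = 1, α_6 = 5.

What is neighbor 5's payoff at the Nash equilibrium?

Neighbor i's FOC: ∂u_i/∂s_i = α_i − s_i = 0, so s_i* = α_i.
NE contributions = (2, 4, 2, 2, 1, 5); S = 16.
u_5 = α_5·S − ½·(s_5)² = 1·16 − ½·1² = 15.5.

15.5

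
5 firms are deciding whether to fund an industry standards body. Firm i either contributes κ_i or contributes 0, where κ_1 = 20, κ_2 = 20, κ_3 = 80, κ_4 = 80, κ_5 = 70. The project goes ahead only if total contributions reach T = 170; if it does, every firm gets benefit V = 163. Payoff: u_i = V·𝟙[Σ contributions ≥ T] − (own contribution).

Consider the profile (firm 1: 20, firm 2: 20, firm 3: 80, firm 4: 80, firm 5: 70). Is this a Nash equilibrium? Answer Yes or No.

Total = 270 ≥ 170: provided.
Firm 1 (pledges 20, payoff 143): dropping to 0 → total 250, payoff 163. Profitable deviation.

No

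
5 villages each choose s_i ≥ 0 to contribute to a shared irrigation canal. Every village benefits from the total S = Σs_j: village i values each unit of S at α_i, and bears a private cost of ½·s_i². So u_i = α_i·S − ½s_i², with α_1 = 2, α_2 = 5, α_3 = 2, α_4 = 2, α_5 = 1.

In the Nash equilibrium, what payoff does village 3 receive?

Village i's FOC: ∂u_i/∂s_i = α_i − s_i = 0, so s_i* = α_i.
NE contributions = (2, 5, 2, 2, 1); S = 12.
u_3 = α_3·S − ½·(s_3)² = 2·12 − ½·2² = 22.

22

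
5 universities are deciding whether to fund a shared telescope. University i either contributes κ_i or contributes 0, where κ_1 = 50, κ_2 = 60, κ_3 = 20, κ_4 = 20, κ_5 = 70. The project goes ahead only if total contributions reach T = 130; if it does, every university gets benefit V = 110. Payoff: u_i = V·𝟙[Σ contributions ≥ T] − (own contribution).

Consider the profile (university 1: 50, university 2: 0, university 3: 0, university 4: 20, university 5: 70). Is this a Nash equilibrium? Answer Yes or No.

Yes

Total = 140 ≥ 130: provided.
University 1 (pledges 50, payoff 60): dropping to 0 → total 90, payoff 0. No gain.
University 2 (pledges 0, payoff 110): pledging 60 → total 200, payoff 50. No gain.
University 3 (pledges 0, payoff 110): pledging 20 → total 160, payoff 90. No gain.
University 4 (pledges 20, payoff 90): dropping to 0 → total 120, payoff 0. No gain.
University 5 (pledges 70, payoff 40): dropping to 0 → total 70, payoff 0. No gain.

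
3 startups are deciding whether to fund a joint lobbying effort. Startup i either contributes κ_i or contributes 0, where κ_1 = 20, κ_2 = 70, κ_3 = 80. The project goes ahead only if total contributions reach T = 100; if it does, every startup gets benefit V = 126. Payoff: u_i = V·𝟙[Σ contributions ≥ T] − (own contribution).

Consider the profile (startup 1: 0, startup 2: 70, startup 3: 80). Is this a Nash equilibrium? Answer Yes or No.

Total = 150 ≥ 100: provided.
Startup 1 (pledges 0, payoff 126): pledging 20 → total 170, payoff 106. No gain.
Startup 2 (pledges 70, payoff 56): dropping to 0 → total 80, payoff 0. No gain.
Startup 3 (pledges 80, payoff 46): dropping to 0 → total 70, payoff 0. No gain.

Yes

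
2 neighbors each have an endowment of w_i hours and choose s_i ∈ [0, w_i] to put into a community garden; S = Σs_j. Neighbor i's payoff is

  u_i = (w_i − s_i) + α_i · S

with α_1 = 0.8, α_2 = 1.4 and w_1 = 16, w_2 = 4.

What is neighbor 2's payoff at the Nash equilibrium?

5.6

∂u_i/∂s_i = α_i − 1, so neighbor i contributes w_i if α_i > 1, else 0.
α_i > 1 for i ∈ {2}; NE contributions (0, 4), S = 4.
u_2 = (4 − 4) + 1.4·4 = 5.6.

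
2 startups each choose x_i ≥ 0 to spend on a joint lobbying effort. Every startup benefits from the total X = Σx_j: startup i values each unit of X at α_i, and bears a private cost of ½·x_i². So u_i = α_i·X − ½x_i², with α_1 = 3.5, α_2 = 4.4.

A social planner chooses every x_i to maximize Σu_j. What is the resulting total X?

Planner FOC: ∂(Σu_j)/∂x_i = (Σα_j) − x_i = 0, so x_i^SO = Σα_j = 7.9 for every i; X^SO = 15.8.

15.8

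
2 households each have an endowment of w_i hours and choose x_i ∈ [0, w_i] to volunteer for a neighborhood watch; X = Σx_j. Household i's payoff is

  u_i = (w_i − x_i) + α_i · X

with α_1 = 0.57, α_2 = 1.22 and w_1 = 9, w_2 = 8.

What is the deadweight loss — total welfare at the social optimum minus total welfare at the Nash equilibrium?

∂u_i/∂x_i = α_i − 1, so household i contributes w_i if α_i > 1, else 0.
α_i > 1 for i ∈ {2}; NE contributions (0, 8), X = 8.
W^NE = Σw_i − X^NE + (Σα_i)·X^NE = 17 + 0.79·8 = 23.32.
Planner: ∂(Σu_j)/∂x_i = Σα_j − 1 = 0.79 > 0, so everyone contributes w_i; X^SO = 17, W^SO = 17 + 0.79·17 = 30.43.
Deadweight loss = 7.11.

7.11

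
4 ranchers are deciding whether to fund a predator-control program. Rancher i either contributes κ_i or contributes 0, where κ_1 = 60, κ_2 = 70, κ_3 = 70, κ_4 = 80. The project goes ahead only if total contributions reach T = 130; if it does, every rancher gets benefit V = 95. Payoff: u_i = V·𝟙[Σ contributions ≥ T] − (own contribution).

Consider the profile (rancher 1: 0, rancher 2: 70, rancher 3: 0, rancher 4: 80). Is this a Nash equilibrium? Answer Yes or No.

Yes

Total = 150 ≥ 130: provided.
Rancher 1 (pledges 0, payoff 95): pledging 60 → total 210, payoff 35. No gain.
Rancher 2 (pledges 70, payoff 25): dropping to 0 → total 80, payoff 0. No gain.
Rancher 3 (pledges 0, payoff 95): pledging 70 → total 220, payoff 25. No gain.
Rancher 4 (pledges 80, payoff 15): dropping to 0 → total 70, payoff 0. No gain.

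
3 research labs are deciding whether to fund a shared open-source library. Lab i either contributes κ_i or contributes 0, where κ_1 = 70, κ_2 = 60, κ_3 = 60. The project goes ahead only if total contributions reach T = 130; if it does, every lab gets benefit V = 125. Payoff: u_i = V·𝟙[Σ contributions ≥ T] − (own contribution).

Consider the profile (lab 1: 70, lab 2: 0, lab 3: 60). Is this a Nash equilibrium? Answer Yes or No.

Total = 130 ≥ 130: provided.
Lab 1 (pledges 70, payoff 55): dropping to 0 → total 60, payoff 0. No gain.
Lab 2 (pledges 0, payoff 125): pledging 60 → total 190, payoff 65. No gain.
Lab 3 (pledges 60, payoff 65): dropping to 0 → total 70, payoff 0. No gain.

Yes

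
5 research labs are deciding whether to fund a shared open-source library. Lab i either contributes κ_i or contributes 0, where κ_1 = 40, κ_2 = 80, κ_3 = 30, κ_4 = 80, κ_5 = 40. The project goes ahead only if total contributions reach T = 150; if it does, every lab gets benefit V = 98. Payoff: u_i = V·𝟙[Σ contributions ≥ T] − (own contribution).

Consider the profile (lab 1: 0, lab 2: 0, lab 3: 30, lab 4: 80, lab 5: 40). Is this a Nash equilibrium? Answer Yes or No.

Total = 150 ≥ 150: provided.
Lab 1 (pledges 0, payoff 98): pledging 40 → total 190, payoff 58. No gain.
Lab 2 (pledges 0, payoff 98): pledging 80 → total 230, payoff 18. No gain.
Lab 3 (pledges 30, payoff 68): dropping to 0 → total 120, payoff 0. No gain.
Lab 4 (pledges 80, payoff 18): dropping to 0 → total 70, payoff 0. No gain.
Lab 5 (pledges 40, payoff 58): dropping to 0 → total 110, payoff 0. No gain.

Yes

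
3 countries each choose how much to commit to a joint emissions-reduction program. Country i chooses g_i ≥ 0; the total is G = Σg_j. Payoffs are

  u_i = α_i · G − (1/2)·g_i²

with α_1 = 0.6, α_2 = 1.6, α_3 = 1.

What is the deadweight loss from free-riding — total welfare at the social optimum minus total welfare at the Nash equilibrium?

Country i's FOC: ∂u_i/∂g_i = α_i − g_i = 0, so g_i* = α_i.
NE contributions = (0.6, 1.6, 1); G = 3.2.
W^NE = (Σα)·G − ½Σα_i² = 3.2² − ½·3.92 = 8.28.
Planner sets g_i = Σα_j = 3.2 for every i, so G^SO = 3·3.2 = 9.6.
W^SO = (Σα)·G^SO − ½·3·(Σα)² = (3/2)·3.2² = 15.36.
Deadweight loss = W^SO − W^NE = 7.08.

7.08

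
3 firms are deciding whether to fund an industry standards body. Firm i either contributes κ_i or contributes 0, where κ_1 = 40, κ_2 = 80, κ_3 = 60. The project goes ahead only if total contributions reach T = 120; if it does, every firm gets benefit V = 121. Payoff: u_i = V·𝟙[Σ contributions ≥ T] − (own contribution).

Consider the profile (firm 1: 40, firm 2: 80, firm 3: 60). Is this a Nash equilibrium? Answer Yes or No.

Total = 180 ≥ 120: provided.
Firm 1 (pledges 40, payoff 81): dropping to 0 → total 140, payoff 121. Profitable deviation.

No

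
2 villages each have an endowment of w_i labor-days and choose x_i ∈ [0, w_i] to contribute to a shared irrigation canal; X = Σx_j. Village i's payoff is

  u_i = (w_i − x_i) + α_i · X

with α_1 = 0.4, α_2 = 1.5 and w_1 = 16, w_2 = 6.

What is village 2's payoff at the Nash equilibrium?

∂u_i/∂x_i = α_i − 1, so village i contributes w_i if α_i > 1, else 0.
α_i > 1 for i ∈ {2}; NE contributions (0, 6), X = 6.
u_2 = (6 − 6) + 1.5·6 = 9.

9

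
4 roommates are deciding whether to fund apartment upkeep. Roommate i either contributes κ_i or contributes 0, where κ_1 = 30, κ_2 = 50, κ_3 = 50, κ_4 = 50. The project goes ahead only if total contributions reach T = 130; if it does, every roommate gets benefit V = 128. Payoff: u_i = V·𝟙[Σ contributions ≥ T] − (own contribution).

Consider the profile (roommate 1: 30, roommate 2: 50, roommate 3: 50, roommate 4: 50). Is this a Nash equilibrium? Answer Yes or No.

No

Total = 180 ≥ 130: provided.
Roommate 1 (pledges 30, payoff 98): dropping to 0 → total 150, payoff 128. Profitable deviation.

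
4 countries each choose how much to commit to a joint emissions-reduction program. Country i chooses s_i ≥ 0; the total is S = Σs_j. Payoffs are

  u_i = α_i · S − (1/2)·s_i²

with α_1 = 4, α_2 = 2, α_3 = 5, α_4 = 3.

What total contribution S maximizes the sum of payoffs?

56

Planner FOC: ∂(Σu_j)/∂s_i = (Σα_j) − s_i = 0, so s_i^SO = Σα_j = 14 for every i; S^SO = 56.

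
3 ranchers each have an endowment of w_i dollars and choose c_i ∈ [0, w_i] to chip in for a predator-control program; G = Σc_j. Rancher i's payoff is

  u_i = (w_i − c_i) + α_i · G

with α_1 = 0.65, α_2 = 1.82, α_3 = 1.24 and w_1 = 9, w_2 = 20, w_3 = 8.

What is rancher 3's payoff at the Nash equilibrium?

∂u_i/∂c_i = α_i − 1, so rancher i contributes w_i if α_i > 1, else 0.
α_i > 1 for i ∈ {2, 3}; NE contributions (0, 20, 8), G = 28.
u_3 = (8 − 8) + 1.24·28 = 34.72.

34.72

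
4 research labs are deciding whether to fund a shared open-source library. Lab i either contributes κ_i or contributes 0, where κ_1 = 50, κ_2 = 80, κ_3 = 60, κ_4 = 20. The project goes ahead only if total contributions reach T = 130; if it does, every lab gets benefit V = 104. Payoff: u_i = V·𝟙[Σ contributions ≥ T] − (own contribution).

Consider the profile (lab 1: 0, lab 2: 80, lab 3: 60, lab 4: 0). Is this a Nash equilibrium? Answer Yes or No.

Yes

Total = 140 ≥ 130: provided.
Lab 1 (pledges 0, payoff 104): pledging 50 → total 190, payoff 54. No gain.
Lab 2 (pledges 80, payoff 24): dropping to 0 → total 60, payoff 0. No gain.
Lab 3 (pledges 60, payoff 44): dropping to 0 → total 80, payoff 0. No gain.
Lab 4 (pledges 0, payoff 104): pledging 20 → total 160, payoff 84. No gain.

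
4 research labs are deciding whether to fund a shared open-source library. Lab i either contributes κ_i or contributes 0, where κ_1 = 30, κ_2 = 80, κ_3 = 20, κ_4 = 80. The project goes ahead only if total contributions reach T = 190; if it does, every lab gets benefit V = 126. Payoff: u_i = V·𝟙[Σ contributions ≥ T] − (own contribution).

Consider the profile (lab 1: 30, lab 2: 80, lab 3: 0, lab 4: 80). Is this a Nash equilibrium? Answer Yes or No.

Yes

Total = 190 ≥ 190: provided.
Lab 1 (pledges 30, payoff 96): dropping to 0 → total 160, payoff 0. No gain.
Lab 2 (pledges 80, payoff 46): dropping to 0 → total 110, payoff 0. No gain.
Lab 3 (pledges 0, payoff 126): pledging 20 → total 210, payoff 106. No gain.
Lab 4 (pledges 80, payoff 46): dropping to 0 → total 110, payoff 0. No gain.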